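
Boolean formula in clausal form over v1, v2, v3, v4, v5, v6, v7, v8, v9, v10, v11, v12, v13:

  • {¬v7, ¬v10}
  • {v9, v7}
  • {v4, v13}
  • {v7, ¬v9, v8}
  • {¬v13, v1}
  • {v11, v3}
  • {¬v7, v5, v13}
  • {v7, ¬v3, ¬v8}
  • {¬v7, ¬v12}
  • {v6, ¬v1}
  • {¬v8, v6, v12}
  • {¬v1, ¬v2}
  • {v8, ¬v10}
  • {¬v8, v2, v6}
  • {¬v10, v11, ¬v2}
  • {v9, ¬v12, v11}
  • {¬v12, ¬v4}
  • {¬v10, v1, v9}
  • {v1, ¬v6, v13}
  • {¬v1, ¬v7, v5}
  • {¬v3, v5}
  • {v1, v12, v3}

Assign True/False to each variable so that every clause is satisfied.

v1=T, v2=F, v3=T, v4=T, v5=T, v6=T, v7=T, v8=T, v9=F, v10=F, v11=T, v12=F, v13=F

Check each clause:
  1. {¬v7, ¬v10} — ¬v10 is true.
  2. {v7, v9} — v7 is true.
  3. {v13, v4} — v4 is true.
  4. {v8, v7, ¬v9} — v8 is true.
  5. {¬v13, v1} — v1 is true.
  6. {v11, v3} — v11 is true.
  7. {¬v7, v13, v5} — v5 is true.
  8. {v7, ¬v3, ¬v8} — v7 is true.
  9. {¬v12, ¬v7} — ¬v12 is true.
  10. {¬v1, v6} — v6 is true.
  11. {v12, ¬v8, v6} — v6 is true.
  12. {¬v1, ¬v2} — ¬v2 is true.
  13. {¬v10, v8} — v8 is true.
  14. {v2, ¬v8, v6} — v6 is true.
  15. {¬v10, ¬v2, v11} — v11 is true.
  16. {¬v12, v11, v9} — v11 is true.
  17. {¬v4, ¬v12} — ¬v12 is true.
  18. {v1, ¬v10, v9} — ¬v10 is true.
  19. {v1, ¬v6, v13} — v1 is true.
  20. {¬v1, ¬v7, v5} — v5 is true.
  21. {v5, ¬v3} — v5 is true.
  22. {v12, v1, v3} — v1 is true.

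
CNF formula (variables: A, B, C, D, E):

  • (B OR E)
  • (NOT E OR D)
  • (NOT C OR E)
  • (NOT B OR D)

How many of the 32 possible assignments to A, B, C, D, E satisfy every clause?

10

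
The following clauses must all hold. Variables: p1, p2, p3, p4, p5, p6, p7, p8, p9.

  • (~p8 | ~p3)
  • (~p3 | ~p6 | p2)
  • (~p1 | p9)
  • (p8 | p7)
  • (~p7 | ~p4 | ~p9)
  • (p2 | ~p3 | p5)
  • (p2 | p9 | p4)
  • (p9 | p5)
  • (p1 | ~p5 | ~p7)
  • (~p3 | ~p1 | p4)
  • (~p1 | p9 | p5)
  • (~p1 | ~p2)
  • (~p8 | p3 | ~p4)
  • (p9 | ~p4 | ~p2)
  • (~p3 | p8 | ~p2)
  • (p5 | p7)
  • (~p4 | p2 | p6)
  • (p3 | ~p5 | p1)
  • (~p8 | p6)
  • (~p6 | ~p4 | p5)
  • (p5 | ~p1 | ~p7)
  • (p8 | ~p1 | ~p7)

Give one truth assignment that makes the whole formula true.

p1 = F  p2 = T  p3 = F  p4 = F  p5 = F  p6 = T  p7 = T  p8 = F  p9 = T

Set p1 = False and propagate.
The remaining clauses are satisfied by p2 = True, p3 = False, p4 = False, p5 = False, p6 = True, p7 = True, p8 = False, p9 = True.
Every clause has at least one true literal under this assignment.
Check each clause:
  1. (~p3 | ~p8) — ~p8 is true.
  2. (p2 | ~p6 | ~p3) — p2 is true.
  3. (p9 | ~p1) — p9 is true.
  4. (p8 | p7) — p7 is true.
  5. (~p7 | ~p4 | ~p9) — ~p4 is true.
  6. (~p3 | p5 | p2) — p2 is true.
  7. (p4 | p2 | p9) — p9 is true.
  8. (p9 | p5) — p9 is true.
  9. (p1 | ~p5 | ~p7) — ~p5 is true.
  10. (p4 | ~p3 | ~p1) — ~p3 is true.
  11. (p9 | ~p1 | p5) — p9 is true.
  12. (~p2 | ~p1) — ~p1 is true.
  13. (p3 | ~p4 | ~p8) — ~p8 is true.
  14. (~p4 | ~p2 | p9) — p9 is true.
  15. (~p2 | ~p3 | p8) — ~p3 is true.
  16. (p5 | p7) — p7 is true.
  17. (p2 | ~p4 | p6) — p2 is true.
  18. (p1 | p3 | ~p5) — ~p5 is true.
  19. (p6 | ~p8) — ~p8 is true.
  20. (~p6 | p5 | ~p4) — ~p4 is true.
  21. (~p7 | ~p1 | p5) — ~p1 is true.
  22. (~p7 | ~p1 | p8) — ~p1 is true.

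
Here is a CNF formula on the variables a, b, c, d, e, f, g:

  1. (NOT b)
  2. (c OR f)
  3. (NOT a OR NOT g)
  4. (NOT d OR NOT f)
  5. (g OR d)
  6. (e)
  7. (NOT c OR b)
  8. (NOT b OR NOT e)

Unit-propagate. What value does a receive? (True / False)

False

Unit clause (NOT b) sets b = False.
(e) stands alone — e = True.
(NOT c OR b) with b = False leaves only NOT c, so c = False.
(c OR f) with c = False leaves only f, so f = True.
(NOT f OR NOT d) with f = True leaves only NOT d, so d = False.
(d OR g): since d = False, the clause reduces to (g). g = True.
(NOT a OR NOT g) with g = True leaves only NOT a, so a = False.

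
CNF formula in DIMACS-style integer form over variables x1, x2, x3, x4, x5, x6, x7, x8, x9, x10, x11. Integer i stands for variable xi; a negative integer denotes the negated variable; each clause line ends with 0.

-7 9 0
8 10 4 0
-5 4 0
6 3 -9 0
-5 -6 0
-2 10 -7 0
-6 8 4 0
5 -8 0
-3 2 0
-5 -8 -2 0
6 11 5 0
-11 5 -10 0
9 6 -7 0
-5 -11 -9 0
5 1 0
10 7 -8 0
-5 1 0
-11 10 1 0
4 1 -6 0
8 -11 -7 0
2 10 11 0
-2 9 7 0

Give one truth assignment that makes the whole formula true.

x1 = T, x2 = T, x3 = F, x4 = T, x5 = F, x6 = T, x7 = F, x8 = F, x9 = T, x10 = F, x11 = F

x1 occurs only positively in the remaining clauses — set x1 = True.
Pure literal: x4 appears only positively; assign x4 = True.
Try x2 = True.
For the remaining variables, x3 = False, x5 = False, x6 = True, x7 = False, x8 = False, x9 = True, x10 = False, x11 = False works.
Every clause has at least one true literal under this assignment.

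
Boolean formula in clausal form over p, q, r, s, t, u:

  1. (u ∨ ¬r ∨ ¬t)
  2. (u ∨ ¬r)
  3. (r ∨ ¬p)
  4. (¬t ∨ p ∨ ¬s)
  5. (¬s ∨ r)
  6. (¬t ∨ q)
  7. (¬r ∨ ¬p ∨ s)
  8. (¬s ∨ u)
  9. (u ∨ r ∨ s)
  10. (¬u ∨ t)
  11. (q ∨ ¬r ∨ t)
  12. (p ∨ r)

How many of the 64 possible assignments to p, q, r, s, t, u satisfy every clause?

2

Satisfying assignments:
  p=0 q=1 r=1 s=0 t=1 u=1
  p=1 q=1 r=1 s=1 t=1 u=1
Count: 2.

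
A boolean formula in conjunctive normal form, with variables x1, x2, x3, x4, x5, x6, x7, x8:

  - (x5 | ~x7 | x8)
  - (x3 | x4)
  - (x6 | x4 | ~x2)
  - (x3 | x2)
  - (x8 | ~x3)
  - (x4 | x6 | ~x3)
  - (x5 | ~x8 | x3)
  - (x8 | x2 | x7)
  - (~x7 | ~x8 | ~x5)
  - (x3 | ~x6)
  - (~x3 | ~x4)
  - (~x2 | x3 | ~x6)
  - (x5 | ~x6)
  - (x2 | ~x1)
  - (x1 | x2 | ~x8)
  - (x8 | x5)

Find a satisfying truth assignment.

x1=True, x2=True, x3=True, x4=False, x5=True, x6=True, x7=False, x8=True

Branch on x1: take x1 = True.
  then x2 is forced to True.
Branch on x3: take x3 = True.
  then x8 is forced to True.
  then x4 is forced to False.
  then x6 is forced to True.
  then x5 is forced to True.
  then x7 is forced to False.
Every clause has at least one true literal under this assignment.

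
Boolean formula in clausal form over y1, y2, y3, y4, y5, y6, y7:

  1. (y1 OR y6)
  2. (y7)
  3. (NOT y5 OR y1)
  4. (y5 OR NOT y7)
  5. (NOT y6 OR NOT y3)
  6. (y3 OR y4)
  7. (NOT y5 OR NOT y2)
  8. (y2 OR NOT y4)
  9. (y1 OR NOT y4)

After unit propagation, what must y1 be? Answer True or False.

True

Unit clause (y7) sets y7 = True.
(NOT y7 OR y5): since y7 = True, the clause reduces to (y5). y5 = True.
In (NOT y5 OR y1), NOT y5 is now false; y1 must hold, so y1 = True.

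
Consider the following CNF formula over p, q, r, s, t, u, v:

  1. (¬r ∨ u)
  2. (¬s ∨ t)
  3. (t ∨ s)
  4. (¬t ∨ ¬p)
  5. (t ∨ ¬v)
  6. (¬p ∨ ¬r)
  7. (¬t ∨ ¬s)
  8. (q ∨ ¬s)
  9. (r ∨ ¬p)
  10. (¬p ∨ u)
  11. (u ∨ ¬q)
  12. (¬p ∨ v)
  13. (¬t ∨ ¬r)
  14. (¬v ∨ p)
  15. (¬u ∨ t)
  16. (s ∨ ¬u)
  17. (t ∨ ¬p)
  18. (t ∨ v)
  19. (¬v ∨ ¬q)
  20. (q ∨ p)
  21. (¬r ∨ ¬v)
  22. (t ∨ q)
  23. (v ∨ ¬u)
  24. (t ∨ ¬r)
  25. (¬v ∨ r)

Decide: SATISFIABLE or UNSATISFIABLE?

UNSATISFIABLE

t = True:
  propagation gives p=False, s=False, r=False, v=False; an empty clause results — contradiction.
t = False:
  propagation gives s=False; an empty clause results — contradiction.
Every branch closes, so no satisfying assignment exists.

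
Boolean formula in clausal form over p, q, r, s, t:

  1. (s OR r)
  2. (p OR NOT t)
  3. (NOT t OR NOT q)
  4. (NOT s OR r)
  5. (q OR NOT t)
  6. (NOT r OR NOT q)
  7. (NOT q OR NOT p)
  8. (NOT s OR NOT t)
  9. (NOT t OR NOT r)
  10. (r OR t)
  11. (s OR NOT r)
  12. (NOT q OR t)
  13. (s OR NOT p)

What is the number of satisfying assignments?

2

The models are:
  p=0 q=0 r=1 s=1 t=0
  p=1 q=0 r=1 s=1 t=0
Count: 2.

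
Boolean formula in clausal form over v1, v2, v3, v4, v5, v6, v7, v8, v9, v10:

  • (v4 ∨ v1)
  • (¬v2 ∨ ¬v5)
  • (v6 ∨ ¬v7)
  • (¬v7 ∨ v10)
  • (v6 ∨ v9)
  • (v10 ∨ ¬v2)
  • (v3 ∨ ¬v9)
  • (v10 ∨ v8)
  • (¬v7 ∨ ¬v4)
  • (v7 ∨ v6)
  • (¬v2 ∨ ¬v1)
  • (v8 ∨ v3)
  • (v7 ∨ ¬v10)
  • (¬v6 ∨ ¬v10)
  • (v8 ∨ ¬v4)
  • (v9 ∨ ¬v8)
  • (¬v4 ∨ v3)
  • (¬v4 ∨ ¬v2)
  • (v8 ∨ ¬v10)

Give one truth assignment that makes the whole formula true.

v1 = F  v2 = F  v3 = T  v4 = T  v5 = F  v6 = T  v7 = F  v8 = T  v9 = T  v10 = F

Check each clause:
  1. (v4 ∨ v1) — v4 is true.
  2. (¬v5 ∨ ¬v2) — ¬v5 is true.
  3. (¬v7 ∨ v6) — ¬v7 is true.
  4. (v10 ∨ ¬v7) — ¬v7 is true.
  5. (v6 ∨ v9) — v9 is true.
  6. (v10 ∨ ¬v2) — ¬v2 is true.
  7. (v3 ∨ ¬v9) — v3 is true.
  8. (v10 ∨ v8) — v8 is true.
  9. (¬v7 ∨ ¬v4) — ¬v7 is true.
  10. (v7 ∨ v6) — v6 is true.
  11. (¬v1 ∨ ¬v2) — ¬v1 is true.
  12. (v8 ∨ v3) — v8 is true.
  13. (v7 ∨ ¬v10) — ¬v10 is true.
  14. (¬v6 ∨ ¬v10) — ¬v10 is true.
  15. (¬v4 ∨ v8) — v8 is true.
  16. (v9 ∨ ¬v8) — v9 is true.
  17. (v3 ∨ ¬v4) — v3 is true.
  18. (¬v2 ∨ ¬v4) — ¬v2 is true.
  19. (v8 ∨ ¬v10) — v8 is true.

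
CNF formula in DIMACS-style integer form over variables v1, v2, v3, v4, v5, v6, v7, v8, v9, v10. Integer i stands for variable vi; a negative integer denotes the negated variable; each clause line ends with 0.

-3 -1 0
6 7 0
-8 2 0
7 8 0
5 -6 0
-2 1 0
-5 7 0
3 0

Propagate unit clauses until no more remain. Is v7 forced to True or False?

(v3) stands alone — v3 = True.
(NOT v3 OR NOT v1) with v3 = True leaves only NOT v1, so v1 = False.
In (v1 OR NOT v2), v1 is now false; NOT v2 must hold, so v2 = False.
From (NOT v8 OR v2) and v2 = False: v8 = False.
(v8 OR v7) with v8 = False leaves only v7, so v7 = True.

True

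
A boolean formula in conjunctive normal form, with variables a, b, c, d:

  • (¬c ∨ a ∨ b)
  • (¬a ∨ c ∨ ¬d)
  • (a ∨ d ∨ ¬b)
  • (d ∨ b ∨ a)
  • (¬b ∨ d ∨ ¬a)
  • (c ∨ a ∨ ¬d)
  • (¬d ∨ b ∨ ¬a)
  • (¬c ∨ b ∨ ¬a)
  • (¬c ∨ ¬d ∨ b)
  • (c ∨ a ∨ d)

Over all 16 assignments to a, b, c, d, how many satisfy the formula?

3

The models are:
  a=F b=T c=T d=T
  a=T b=F c=F d=F
  a=T b=T c=T d=T
That's 3 in total.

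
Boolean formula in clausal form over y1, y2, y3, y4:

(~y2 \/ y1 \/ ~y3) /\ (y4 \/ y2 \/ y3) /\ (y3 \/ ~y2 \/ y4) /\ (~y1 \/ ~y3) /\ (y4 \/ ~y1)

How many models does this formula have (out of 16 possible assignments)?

Satisfying assignments:
  y1=0 y2=0 y3=0 y4=1
  y1=0 y2=0 y3=1 y4=0
  y1=0 y2=0 y3=1 y4=1
  y1=0 y2=1 y3=0 y4=1
  y1=1 y2=0 y3=0 y4=1
  y1=1 y2=1 y3=0 y4=1
Count: 6.

6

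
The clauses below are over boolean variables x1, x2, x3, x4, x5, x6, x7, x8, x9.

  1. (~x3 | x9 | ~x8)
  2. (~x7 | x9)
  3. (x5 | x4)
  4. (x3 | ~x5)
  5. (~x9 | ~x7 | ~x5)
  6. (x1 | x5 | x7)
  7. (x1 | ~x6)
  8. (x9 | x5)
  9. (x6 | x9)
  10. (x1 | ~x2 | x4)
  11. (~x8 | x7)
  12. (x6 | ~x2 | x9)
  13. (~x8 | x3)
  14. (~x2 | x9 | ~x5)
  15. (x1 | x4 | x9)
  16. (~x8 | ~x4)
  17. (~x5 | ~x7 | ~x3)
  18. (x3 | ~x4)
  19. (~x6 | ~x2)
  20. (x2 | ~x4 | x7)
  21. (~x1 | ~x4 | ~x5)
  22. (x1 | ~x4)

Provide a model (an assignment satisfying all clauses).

x1 = True, x2 = True, x3 = True, x4 = True, x5 = False, x6 = False, x7 = False, x8 = False, x9 = True

Check each clause:
  1. (x9 | ~x3 | ~x8) — ~x8 is true.
  2. (~x7 | x9) — ~x7 is true.
  3. (x5 | x4) — x4 is true.
  4. (~x5 | x3) — x3 is true.
  5. (~x9 | ~x5 | ~x7) — ~x7 is true.
  6. (x7 | x1 | x5) — x1 is true.
  7. (~x6 | x1) — x1 is true.
  8. (x5 | x9) — x9 is true.
  9. (x9 | x6) — x9 is true.
  10. (~x2 | x4 | x1) — x1 is true.
  11. (x7 | ~x8) — ~x8 is true.
  12. (x9 | x6 | ~x2) — x9 is true.
  13. (x3 | ~x8) — ~x8 is true.
  14. (~x5 | ~x2 | x9) — x9 is true.
  15. (x4 | x9 | x1) — x9 is true.
  16. (~x4 | ~x8) — ~x8 is true.
  17. (~x5 | ~x7 | ~x3) — ~x7 is true.
  18. (~x4 | x3) — x3 is true.
  19. (~x2 | ~x6) — ~x6 is true.
  20. (~x4 | x2 | x7) — x2 is true.
  21. (~x1 | ~x4 | ~x5) — ~x5 is true.
  22. (~x4 | x1) — x1 is true.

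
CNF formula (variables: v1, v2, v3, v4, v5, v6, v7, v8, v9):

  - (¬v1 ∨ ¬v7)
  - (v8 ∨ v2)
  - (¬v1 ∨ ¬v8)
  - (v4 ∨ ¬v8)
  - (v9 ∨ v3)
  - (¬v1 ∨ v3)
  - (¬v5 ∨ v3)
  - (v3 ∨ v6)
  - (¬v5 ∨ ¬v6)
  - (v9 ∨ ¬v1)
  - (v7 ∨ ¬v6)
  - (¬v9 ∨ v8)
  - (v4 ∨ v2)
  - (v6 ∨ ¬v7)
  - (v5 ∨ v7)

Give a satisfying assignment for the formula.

Pure literal: v1 appears only negated; assign v1 = False.
Pure literal: v2 appears only positively; assign v2 = True.
Set v3 = True and propagate.
The remaining clauses are satisfied by v4 = True, v5 = True, v6 = False, v7 = False, v8 = True, v9 = True.
Every clause has at least one true literal under this assignment.
Check each clause:
  1. (¬v1 ∨ ¬v7) — ¬v7 is true.
  2. (v2 ∨ v8) — v8 is true.
  3. (¬v1 ∨ ¬v8) — ¬v1 is true.
  4. (v4 ∨ ¬v8) — v4 is true.
  5. (v3 ∨ v9) — v9 is true.
  6. (v3 ∨ ¬v1) — v3 is true.
  7. (v3 ∨ ¬v5) — v3 is true.
  8. (v6 ∨ v3) — v3 is true.
  9. (¬v6 ∨ ¬v5) — ¬v6 is true.
  10. (¬v1 ∨ v9) — v9 is true.
  11. (v7 ∨ ¬v6) — ¬v6 is true.
  12. (v8 ∨ ¬v9) — v8 is true.
  13. (v2 ∨ v4) — v2 is true.
  14. (v6 ∨ ¬v7) — ¬v7 is true.
  15. (v7 ∨ v5) — v5 is true.

v1=F, v2=T, v3=T, v4=T, v5=T, v6=F, v7=F, v8=T, v9=T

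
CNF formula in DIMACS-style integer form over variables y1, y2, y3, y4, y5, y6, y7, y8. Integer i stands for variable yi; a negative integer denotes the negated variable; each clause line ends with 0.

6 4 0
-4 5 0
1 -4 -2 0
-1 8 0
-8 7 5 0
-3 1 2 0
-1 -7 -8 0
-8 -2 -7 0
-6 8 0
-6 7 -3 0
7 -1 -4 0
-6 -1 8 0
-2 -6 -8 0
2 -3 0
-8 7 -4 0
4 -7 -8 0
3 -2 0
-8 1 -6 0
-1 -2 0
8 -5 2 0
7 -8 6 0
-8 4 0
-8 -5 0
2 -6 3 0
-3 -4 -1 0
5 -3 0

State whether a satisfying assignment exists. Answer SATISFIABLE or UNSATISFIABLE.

UNSATISFIABLE

y8 = True:
  propagation gives y4=True, y5=True; an empty clause results — contradiction.
y8 = False:
  propagation gives y1=False, y6=False, y4=True, y5=True; an empty clause results — contradiction.
Every branch closes, so no satisfying assignment exists.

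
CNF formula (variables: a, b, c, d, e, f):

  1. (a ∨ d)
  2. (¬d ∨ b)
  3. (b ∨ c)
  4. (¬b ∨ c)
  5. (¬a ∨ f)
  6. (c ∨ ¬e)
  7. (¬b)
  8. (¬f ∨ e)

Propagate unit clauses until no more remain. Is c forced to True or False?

True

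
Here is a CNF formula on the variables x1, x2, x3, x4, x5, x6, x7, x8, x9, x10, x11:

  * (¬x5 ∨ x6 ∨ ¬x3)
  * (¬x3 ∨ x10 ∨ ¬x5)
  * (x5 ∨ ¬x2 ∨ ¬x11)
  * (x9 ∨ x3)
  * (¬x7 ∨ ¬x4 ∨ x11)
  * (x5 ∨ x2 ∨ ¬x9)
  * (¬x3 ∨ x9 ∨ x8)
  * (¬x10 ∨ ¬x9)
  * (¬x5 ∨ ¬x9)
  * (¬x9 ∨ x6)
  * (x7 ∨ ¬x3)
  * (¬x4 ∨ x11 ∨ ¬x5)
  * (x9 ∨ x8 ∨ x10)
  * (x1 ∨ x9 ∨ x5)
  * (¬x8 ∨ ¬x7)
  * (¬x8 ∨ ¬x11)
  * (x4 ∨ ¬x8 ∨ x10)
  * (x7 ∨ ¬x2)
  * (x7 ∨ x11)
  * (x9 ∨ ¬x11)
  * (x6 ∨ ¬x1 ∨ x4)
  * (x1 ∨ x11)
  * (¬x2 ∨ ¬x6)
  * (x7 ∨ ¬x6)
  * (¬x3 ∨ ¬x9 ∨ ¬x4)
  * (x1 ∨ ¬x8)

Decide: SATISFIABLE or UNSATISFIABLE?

UNSATISFIABLE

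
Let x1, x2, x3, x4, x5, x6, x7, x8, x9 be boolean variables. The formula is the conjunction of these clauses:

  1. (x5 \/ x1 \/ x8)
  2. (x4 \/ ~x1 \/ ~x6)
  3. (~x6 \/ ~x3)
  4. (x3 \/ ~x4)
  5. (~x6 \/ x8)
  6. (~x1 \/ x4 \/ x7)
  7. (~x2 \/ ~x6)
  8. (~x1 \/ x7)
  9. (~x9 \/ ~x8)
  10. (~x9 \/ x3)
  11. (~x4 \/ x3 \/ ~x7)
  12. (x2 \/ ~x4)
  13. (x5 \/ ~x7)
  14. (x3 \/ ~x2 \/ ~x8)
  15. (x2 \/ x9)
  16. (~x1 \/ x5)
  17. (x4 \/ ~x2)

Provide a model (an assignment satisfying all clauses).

x1=F, x2=T, x3=T, x4=T, x5=T, x6=F, x7=F, x8=F, x9=T

Pure literal: x5 appears only positively; assign x5 = True.
x6 occurs only negated in the remaining clauses — set x6 = False.
Branch on x1: take x1 = False.
Branch on x2: take x2 = True.
  then x4 is forced to True.
  then x3 is forced to True.
The remaining clauses are satisfied by x7 = False, x8 = False, x9 = True.
Check each clause:
  1. (x8 \/ x5 \/ x1) — x5 is true.
  2. (~x1 \/ ~x6 \/ x4) — ~x6 is true.
  3. (~x3 \/ ~x6) — ~x6 is true.
  4. (~x4 \/ x3) — x3 is true.
  5. (~x6 \/ x8) — ~x6 is true.
  6. (~x1 \/ x7 \/ x4) — x4 is true.
  7. (~x2 \/ ~x6) — ~x6 is true.
  8. (x7 \/ ~x1) — ~x1 is true.
  9. (~x8 \/ ~x9) — ~x8 is true.
  10. (x3 \/ ~x9) — x3 is true.
  11. (~x7 \/ x3 \/ ~x4) — ~x7 is true.
  12. (~x4 \/ x2) — x2 is true.
  13. (x5 \/ ~x7) — ~x7 is true.
  14. (x3 \/ ~x8 \/ ~x2) — ~x8 is true.
  15. (x2 \/ x9) — x9 is true.
  16. (~x1 \/ x5) — x5 is true.
  17. (x4 \/ ~x2) — x4 is true.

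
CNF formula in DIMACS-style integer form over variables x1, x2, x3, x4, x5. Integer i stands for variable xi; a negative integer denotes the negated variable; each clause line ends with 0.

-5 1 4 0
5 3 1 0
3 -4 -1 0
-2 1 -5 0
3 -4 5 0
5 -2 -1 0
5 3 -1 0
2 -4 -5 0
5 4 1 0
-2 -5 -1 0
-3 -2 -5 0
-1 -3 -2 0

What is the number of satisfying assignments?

Satisfying assignments:
  x1=F x2=F x3=T x4=T x5=F
  x1=F x2=T x3=T x4=T x5=F
  x1=T x2=F x3=F x4=F x5=T
  x1=T x2=F x3=T x4=F x5=F
  x1=T x2=F x3=T x4=F x5=T
  x1=T x2=F x3=T x4=T x5=F
That's 6 in total.

6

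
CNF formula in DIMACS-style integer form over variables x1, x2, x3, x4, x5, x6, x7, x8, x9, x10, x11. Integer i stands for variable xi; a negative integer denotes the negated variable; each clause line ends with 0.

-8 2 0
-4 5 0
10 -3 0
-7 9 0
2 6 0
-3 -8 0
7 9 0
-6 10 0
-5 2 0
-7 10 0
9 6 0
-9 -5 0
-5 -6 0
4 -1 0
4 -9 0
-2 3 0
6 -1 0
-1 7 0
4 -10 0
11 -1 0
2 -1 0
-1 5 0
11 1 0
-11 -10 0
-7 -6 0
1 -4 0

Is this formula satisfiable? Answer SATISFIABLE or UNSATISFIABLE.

UNSATISFIABLE

x1 = True:
  propagation gives x4=True, x5=True, x2=True, x9=False; an empty clause results — contradiction.
x1 = False:
  propagation gives x11=True, x10=False, x3=False, x6=False; an empty clause results — contradiction.
Every branch closes, so no satisfying assignment exists.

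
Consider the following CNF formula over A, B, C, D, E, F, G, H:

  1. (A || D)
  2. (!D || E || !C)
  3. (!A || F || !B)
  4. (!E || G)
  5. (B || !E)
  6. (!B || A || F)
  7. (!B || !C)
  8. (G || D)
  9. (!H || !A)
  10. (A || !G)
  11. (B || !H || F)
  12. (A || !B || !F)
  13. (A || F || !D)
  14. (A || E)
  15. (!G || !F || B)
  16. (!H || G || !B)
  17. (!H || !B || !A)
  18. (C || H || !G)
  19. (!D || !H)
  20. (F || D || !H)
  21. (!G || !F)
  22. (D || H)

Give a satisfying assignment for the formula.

A=True  B=False  C=False  D=True  E=False  F=True  G=False  H=False

Check each clause:
  1. (D || A) — A is true.
  2. (!D || E || !C) — !C is true.
  3. (!B || !A || F) — F is true.
  4. (!E || G) — !E is true.
  5. (!E || B) — !E is true.
  6. (!B || A || F) — A is true.
  7. (!C || !B) — !C is true.
  8. (G || D) — D is true.
  9. (!H || !A) — !H is true.
  10. (!G || A) — A is true.
  11. (F || !H || B) — !H is true.
  12. (!F || A || !B) — A is true.
  13. (F || !D || A) — A is true.
  14. (E || A) — A is true.
  15. (B || !G || !F) — !G is true.
  16. (!H || !B || G) — !H is true.
  17. (!H || !B || !A) — !H is true.
  18. (H || !G || C) — !G is true.
  19. (!H || !D) — !H is true.
  20. (!H || D || F) — !H is true.
  21. (!F || !G) — !G is true.
  22. (H || D) — D is true.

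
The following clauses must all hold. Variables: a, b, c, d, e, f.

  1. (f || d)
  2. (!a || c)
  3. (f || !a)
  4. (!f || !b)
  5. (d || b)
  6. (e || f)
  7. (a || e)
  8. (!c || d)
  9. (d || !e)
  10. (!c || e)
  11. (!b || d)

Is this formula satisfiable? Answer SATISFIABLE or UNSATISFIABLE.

SATISFIABLE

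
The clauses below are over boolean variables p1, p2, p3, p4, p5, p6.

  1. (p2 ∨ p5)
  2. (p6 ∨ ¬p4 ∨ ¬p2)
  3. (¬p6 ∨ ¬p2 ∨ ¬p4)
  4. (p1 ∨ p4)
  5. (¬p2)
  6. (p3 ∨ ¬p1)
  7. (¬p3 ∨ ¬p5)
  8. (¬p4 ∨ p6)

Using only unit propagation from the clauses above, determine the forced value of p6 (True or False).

True

Unit clause (¬p2) sets p2 = False.
In (p5 ∨ p2), p2 is now false; p5 must hold, so p5 = True.
In (¬p5 ∨ ¬p3), ¬p5 is now false; ¬p3 must hold, so p3 = False.
(p3 ∨ ¬p1): since p3 = False, the clause reduces to (¬p1). p1 = False.
(p4 ∨ p1) with p1 = False leaves only p4, so p4 = True.
From (¬p4 ∨ p6) and p4 = True: p6 = True.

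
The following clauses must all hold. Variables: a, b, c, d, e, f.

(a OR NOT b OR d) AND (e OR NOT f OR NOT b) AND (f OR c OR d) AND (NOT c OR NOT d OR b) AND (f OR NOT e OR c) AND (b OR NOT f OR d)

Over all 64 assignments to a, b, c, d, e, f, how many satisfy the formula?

24

Case analysis on b and d:
  b=1, d=1: a free; 5 ways for (c,e,f) × 2^1 = 10.
  b=1, d=0: remaining (a,c,e,f) ∈ {(1,0,1,1); (1,1,0,0); (1,1,1,0); (1,1,1,1)} — 4.
  b=0, d=1: a free; 3 ways for (c,e,f) × 2^1 = 6.
  b=0, d=0: remaining (a,c,e,f) ∈ {(0,1,0,0); (0,1,1,0); (1,1,0,0); (1,1,1,0)} — 4.
Total: 10 + 4 + 6 + 4 = 24.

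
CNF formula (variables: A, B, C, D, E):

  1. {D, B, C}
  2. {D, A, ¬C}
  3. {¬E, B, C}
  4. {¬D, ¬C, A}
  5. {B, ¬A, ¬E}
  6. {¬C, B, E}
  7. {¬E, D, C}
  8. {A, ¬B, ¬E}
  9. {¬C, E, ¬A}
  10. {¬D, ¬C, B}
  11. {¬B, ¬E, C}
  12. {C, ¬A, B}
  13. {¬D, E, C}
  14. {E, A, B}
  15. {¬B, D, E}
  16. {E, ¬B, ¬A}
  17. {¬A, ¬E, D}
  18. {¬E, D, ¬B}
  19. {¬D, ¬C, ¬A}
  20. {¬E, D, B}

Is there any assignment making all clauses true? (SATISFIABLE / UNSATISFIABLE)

UNSATISFIABLE

E = True:
  B = True:
    propagation gives A=True, C=True, D=True; an empty clause results — contradiction.
  B = False:
    propagation gives C=True, A=False, D=True; an empty clause results — contradiction.
E = False:
  C = True:
    propagation gives B=True, A=False, D=True; an empty clause results — contradiction.
  C = False:
    propagation gives D=False, B=True; an empty clause results — contradiction.
Every branch closes, so no satisfying assignment exists.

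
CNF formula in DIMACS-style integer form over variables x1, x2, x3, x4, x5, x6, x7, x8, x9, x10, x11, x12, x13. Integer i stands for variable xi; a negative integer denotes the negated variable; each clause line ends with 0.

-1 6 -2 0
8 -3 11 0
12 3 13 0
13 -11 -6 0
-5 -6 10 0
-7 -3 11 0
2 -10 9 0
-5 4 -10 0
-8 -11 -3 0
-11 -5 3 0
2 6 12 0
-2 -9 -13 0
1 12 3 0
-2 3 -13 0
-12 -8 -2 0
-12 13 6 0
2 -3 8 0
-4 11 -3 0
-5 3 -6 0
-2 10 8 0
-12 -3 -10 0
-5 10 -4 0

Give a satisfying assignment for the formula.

x1 = T, x2 = F, x3 = F, x4 = F, x5 = F, x6 = F, x7 = T, x8 = T, x9 = T, x10 = F, x11 = T, x12 = T, x13 = T

Check each clause:
  1. {x6, ¬x1, ¬x2} — ¬x2 is true.
  2. {x8, ¬x3, x11} — x8 is true.
  3. {x12, x13, x3} — x12 is true.
  4. {¬x11, x13, ¬x6} — ¬x6 is true.
  5. {¬x5, ¬x6, x10} — ¬x6 is true.
  6. {x11, ¬x7, ¬x3} — x11 is true.
  7. {x2, ¬x10, x9} — x9 is true.
  8. {¬x5, x4, ¬x10} — ¬x5 is true.
  9. {¬x11, ¬x8, ¬x3} — ¬x3 is true.
  10. {¬x11, x3, ¬x5} — ¬x5 is true.
  11. {x12, x6, x2} — x12 is true.
  12. {¬x13, ¬x9, ¬x2} — ¬x2 is true.
  13. {x12, x1, x3} — x1 is true.
  14. {¬x13, ¬x2, x3} — ¬x2 is true.
  15. {¬x12, ¬x2, ¬x8} — ¬x2 is true.
  16. {x13, ¬x12, x6} — x13 is true.
  17. {x8, ¬x3, x2} — x8 is true.
  18. {¬x4, x11, ¬x3} — x11 is true.
  19. {¬x6, ¬x5, x3} — ¬x6 is true.
  20. {x8, x10, ¬x2} — x8 is true.
  21. {¬x12, ¬x3, ¬x10} — ¬x3 is true.
  22. {x10, ¬x4, ¬x5} — ¬x5 is true.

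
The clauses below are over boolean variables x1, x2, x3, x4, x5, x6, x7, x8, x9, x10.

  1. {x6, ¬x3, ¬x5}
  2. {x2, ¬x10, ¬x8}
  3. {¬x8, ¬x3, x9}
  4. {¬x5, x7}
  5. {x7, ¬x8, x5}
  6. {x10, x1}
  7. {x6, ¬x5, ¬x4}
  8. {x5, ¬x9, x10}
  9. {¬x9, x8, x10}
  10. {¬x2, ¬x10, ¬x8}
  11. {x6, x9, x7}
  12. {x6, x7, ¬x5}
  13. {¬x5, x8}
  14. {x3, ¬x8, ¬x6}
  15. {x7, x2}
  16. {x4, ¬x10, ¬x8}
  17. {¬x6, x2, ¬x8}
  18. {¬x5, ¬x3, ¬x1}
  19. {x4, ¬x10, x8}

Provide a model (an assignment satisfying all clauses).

x1=True  x2=True  x3=True  x4=True  x5=False  x6=True  x7=True  x8=False  x9=True  x10=True

x7 occurs only positively in the remaining clauses — set x7 = True.
Try x1 = True.
Branch on x2: take x2 = True.
For the remaining variables, x3 = True, x4 = True, x5 = False, x6 = True, x8 = False, x9 = True, x10 = True works.
Every clause has at least one true literal under this assignment.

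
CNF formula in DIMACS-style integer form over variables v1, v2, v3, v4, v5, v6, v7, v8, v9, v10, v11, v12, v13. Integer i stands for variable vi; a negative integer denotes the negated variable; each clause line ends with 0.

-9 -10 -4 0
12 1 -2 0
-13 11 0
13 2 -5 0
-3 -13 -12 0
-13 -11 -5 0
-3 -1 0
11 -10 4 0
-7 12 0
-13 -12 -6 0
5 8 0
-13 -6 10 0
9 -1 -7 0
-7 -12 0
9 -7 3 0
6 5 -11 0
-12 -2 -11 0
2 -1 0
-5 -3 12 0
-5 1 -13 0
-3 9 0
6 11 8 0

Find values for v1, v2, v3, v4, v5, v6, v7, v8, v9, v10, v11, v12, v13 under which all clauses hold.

v7 occurs only negated in the remaining clauses — set v7 = False.
Pure literal: v8 appears only positively; assign v8 = True.
Set v1 = True and propagate.
  then v3 is forced to False.
  then v2 is forced to True.
Branch on v4: take v4 = False.
The remaining clauses are satisfied by v5 = False, v6 = True, v9 = True, v10 = False, v11 = True, v12 = False, v13 = False.

v1=T, v2=T, v3=F, v4=F, v5=F, v6=T, v7=F, v8=T, v9=T, v10=F, v11=T, v12=F, v13=F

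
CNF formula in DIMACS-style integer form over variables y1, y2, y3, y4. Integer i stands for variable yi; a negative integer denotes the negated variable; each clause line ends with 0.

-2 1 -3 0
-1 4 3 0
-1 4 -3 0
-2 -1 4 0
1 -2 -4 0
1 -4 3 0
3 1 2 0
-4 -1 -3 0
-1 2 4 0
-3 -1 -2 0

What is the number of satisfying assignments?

Satisfying assignments:
  y1=F y2=F y3=T y4=F
  y1=F y2=F y3=T y4=T
  y1=F y2=T y3=F y4=F
  y1=T y2=F y3=F y4=T
  y1=T y2=T y3=F y4=T
That's 5 in total.

5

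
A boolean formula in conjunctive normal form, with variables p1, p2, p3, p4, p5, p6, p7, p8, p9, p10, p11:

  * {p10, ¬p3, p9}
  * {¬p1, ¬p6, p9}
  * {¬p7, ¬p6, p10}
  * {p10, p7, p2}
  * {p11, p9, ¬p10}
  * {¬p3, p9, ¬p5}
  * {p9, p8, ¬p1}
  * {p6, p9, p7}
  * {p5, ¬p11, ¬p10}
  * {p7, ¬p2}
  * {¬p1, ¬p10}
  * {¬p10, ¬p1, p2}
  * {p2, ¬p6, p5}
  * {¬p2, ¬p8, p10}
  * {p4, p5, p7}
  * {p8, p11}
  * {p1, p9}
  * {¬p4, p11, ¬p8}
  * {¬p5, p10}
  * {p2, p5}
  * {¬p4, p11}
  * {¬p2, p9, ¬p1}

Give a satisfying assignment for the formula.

Pure literal: p3 appears only negated; assign p3 = False.
Pure literal: p9 appears only positively; assign p9 = True.
Try p1 = False.
For the remaining variables, p2 = True, p4 = True, p5 = True, p6 = True, p7 = True, p8 = False, p10 = True, p11 = True works.
Every clause has at least one true literal under this assignment.
Check each clause:
  1. {¬p3, p10, p9} — p9 is true.
  2. {¬p6, ¬p1, p9} — p9 is true.
  3. {¬p6, ¬p7, p10} — p10 is true.
  4. {p10, p2, p7} — p2 is true.
  5. {p11, p9, ¬p10} — p9 is true.
  6. {¬p3, ¬p5, p9} — p9 is true.
  7. {¬p1, p8, p9} — p9 is true.
  8. {p7, p9, p6} — p9 is true.
  9. {¬p11, p5, ¬p10} — p5 is true.
  10. {¬p2, p7} — p7 is true.
  11. {¬p10, ¬p1} — ¬p1 is true.
  12. {¬p1, p2, ¬p10} — p2 is true.
  13. {¬p6, p2, p5} — p2 is true.
  14. {p10, ¬p2, ¬p8} — ¬p8 is true.
  15. {p5, p7, p4} — p4 is true.
  16. {p8, p11} — p11 is true.
  17. {p9, p1} — p9 is true.
  18. {p11, ¬p4, ¬p8} — ¬p8 is true.
  19. {p10, ¬p5} — p10 is true.
  20. {p5, p2} — p2 is true.
  21. {¬p4, p11} — p11 is true.
  22. {¬p2, ¬p1, p9} — p9 is true.

p1=False  p2=True  p3=False  p4=True  p5=True  p6=True  p7=True  p8=False  p9=True  p10=True  p11=True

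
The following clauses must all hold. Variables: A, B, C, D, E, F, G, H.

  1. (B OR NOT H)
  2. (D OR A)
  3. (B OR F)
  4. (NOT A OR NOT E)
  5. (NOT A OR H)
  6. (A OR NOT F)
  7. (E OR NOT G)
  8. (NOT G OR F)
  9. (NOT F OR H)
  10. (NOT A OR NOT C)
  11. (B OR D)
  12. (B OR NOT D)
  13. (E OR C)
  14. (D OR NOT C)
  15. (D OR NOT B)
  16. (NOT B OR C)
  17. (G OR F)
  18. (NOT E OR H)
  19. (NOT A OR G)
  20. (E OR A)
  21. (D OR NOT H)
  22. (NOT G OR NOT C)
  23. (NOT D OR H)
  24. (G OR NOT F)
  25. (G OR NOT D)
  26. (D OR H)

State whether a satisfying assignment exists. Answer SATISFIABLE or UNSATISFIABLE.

UNSATISFIABLE

D = True:
  propagation gives B=True, C=True, A=False, F=False; an empty clause results — contradiction.
D = False:
  propagation gives A=True, E=False, H=True; an empty clause results — contradiction.
Every branch closes, so no satisfying assignment exists.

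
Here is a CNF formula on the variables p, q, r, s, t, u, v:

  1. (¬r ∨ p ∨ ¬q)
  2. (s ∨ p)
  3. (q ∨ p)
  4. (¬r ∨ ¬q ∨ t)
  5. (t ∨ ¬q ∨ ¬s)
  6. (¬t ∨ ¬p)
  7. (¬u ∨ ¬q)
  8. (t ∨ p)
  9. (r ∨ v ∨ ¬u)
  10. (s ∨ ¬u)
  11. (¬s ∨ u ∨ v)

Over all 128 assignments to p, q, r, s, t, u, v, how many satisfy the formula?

Case analysis on p and q:
  p=T, q=T: remaining (r,s,t,u,v) ∈ {(F,F,F,F,F); (F,F,F,F,T)} — 2.
  p=T, q=F: 9 of the 32 assignments to (r,s,t,u,v) work.
  p=F, q=T: remaining (r,s,t,u,v) ∈ {(F,T,T,F,T)} — 1.
  p=F, q=F: a clause becomes empty — 0.
Total: 2 + 9 + 1 + 0 = 12.

12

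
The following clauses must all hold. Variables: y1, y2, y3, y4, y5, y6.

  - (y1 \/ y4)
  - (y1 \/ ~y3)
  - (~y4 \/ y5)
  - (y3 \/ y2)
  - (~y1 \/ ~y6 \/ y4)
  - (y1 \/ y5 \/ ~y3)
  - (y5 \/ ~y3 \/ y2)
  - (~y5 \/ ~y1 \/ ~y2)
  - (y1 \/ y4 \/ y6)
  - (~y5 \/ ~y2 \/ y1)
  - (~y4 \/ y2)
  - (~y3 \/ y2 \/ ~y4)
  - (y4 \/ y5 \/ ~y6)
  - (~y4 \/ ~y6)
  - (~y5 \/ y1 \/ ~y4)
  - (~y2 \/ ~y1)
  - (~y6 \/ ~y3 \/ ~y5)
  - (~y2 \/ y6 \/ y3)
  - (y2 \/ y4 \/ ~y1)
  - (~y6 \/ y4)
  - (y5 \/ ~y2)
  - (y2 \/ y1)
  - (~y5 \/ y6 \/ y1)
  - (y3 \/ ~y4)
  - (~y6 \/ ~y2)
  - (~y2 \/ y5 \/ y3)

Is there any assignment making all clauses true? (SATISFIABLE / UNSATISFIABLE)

y2 = True:
  propagation gives y1=False, y4=True, y3=False; an empty clause results — contradiction.
y2 = False:
  propagation gives y3=True, y1=True, y5=True, y4=False; an empty clause results — contradiction.
Every branch closes, so no satisfying assignment exists.

UNSATISFIABLE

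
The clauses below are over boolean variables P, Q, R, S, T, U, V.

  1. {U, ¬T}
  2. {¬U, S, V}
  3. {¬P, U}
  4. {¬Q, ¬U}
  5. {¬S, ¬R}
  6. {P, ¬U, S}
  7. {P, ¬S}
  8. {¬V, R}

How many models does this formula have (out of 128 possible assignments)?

Split on U, then S.
  U=1, S=1: remaining (P,Q,R,T,V) ∈ {(1,0,0,0,0); (1,0,0,1,0)} — 2.
  U=1, S=0: remaining (P,Q,R,T,V) ∈ {(1,0,1,0,1); (1,0,1,1,1)} — 2.
  U=0, S=1: a clause becomes empty — 0.
  U=0, S=0: Q free; 3 ways for (P,R,T,V) × 2^1 = 6.
Total: 2 + 2 + 0 + 6 = 10.

10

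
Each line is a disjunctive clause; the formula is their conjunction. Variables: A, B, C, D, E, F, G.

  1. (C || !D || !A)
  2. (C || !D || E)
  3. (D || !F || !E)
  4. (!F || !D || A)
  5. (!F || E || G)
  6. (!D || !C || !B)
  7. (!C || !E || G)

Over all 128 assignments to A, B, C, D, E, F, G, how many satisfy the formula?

Split on D, then C.
  D=T, C=T: 8 of the 32 assignments to (A,B,E,F,G) work.
  D=T, C=F: remaining (A,B,E,F,G) ∈ {(F,F,T,F,F); (F,F,T,F,T); (F,T,T,F,F); (F,T,T,F,T)} — 4.
  D=F, C=T: A, B free; 4 ways for (E,F,G) × 2^2 = 16.
  D=F, C=F: A, B free; 5 ways for (E,F,G) × 2^2 = 20.
Total: 8 + 4 + 16 + 20 = 48.

48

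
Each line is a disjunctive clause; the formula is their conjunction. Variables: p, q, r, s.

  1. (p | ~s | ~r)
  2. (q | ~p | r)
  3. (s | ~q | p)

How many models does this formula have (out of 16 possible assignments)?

Case analysis on p and q:
  p=T, q=T: remaining (r,s) ∈ {(F,F); (F,T); (T,F); (T,T)} — 4.
  p=T, q=F: remaining (r,s) ∈ {(T,F); (T,T)} — 2.
  p=F, q=T: remaining (r,s) ∈ {(F,T)} — 1.
  p=F, q=F: remaining (r,s) ∈ {(F,F); (F,T); (T,F)} — 3.
Total: 4 + 2 + 1 + 3 = 10.

10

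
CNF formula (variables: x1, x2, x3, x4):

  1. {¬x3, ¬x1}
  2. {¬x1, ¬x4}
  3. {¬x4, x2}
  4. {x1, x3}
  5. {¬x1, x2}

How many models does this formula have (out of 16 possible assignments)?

4

The models are:
  x1=0 x2=0 x3=1 x4=0
  x1=0 x2=1 x3=1 x4=0
  x1=0 x2=1 x3=1 x4=1
  x1=1 x2=1 x3=0 x4=0
That's 4 in total.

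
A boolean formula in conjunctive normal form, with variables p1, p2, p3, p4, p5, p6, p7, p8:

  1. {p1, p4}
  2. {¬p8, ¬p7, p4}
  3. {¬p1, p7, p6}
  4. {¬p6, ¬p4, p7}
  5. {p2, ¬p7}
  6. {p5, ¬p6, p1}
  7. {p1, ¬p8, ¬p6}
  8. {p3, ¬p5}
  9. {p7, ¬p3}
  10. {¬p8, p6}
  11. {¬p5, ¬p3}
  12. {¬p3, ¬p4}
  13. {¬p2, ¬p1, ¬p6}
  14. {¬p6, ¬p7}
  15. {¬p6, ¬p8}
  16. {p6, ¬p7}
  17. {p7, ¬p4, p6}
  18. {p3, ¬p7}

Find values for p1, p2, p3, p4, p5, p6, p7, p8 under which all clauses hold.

p1=True, p2=False, p3=False, p4=False, p5=False, p6=True, p7=False, p8=False

p8 occurs only negated in the remaining clauses — set p8 = False.
Try p1 = True.
For the remaining variables, p2 = False, p3 = False, p4 = False, p5 = False, p6 = True, p7 = False works.
Check each clause:
  1. {p4, p1} — p1 is true.
  2. {¬p8, ¬p7, p4} — ¬p8 is true.
  3. {p6, p7, ¬p1} — p6 is true.
  4. {p7, ¬p6, ¬p4} — ¬p4 is true.
  5. {p2, ¬p7} — ¬p7 is true.
  6. {p5, ¬p6, p1} — p1 is true.
  7. {¬p6, ¬p8, p1} — ¬p8 is true.
  8. {p3, ¬p5} — ¬p5 is true.
  9. {p7, ¬p3} — ¬p3 is true.
  10. {p6, ¬p8} — ¬p8 is true.
  11. {¬p3, ¬p5} — ¬p5 is true.
  12. {¬p4, ¬p3} — ¬p4 is true.
  13. {¬p1, ¬p6, ¬p2} — ¬p2 is true.
  14. {¬p6, ¬p7} — ¬p7 is true.
  15. {¬p8, ¬p6} — ¬p8 is true.
  16. {¬p7, p6} — ¬p7 is true.
  17. {p7, ¬p4, p6} — ¬p4 is true.
  18. {¬p7, p3} — ¬p7 is true.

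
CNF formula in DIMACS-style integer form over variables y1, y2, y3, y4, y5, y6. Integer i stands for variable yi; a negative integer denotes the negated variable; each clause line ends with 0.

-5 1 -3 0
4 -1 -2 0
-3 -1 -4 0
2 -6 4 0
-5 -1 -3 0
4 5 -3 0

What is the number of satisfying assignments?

Split on y1, then y3.
  y1=1, y3=1: a clause becomes empty — 0.
  y1=1, y3=0: y5 free; 5 ways for (y2,y4,y6) × 2^1 = 10.
  y1=0, y3=1: remaining (y2,y4,y5,y6) ∈ {(0,1,0,0); (0,1,0,1); (1,1,0,0); (1,1,0,1)} — 4.
  y1=0, y3=0: y5 free; 7 ways for (y2,y4,y6) × 2^1 = 14.
Total: 0 + 10 + 4 + 14 = 28.

28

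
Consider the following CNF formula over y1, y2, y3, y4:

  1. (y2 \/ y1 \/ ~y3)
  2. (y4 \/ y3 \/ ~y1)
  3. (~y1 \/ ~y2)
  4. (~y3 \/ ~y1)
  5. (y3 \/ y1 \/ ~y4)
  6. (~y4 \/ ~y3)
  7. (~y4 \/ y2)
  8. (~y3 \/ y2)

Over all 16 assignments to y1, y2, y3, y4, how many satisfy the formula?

3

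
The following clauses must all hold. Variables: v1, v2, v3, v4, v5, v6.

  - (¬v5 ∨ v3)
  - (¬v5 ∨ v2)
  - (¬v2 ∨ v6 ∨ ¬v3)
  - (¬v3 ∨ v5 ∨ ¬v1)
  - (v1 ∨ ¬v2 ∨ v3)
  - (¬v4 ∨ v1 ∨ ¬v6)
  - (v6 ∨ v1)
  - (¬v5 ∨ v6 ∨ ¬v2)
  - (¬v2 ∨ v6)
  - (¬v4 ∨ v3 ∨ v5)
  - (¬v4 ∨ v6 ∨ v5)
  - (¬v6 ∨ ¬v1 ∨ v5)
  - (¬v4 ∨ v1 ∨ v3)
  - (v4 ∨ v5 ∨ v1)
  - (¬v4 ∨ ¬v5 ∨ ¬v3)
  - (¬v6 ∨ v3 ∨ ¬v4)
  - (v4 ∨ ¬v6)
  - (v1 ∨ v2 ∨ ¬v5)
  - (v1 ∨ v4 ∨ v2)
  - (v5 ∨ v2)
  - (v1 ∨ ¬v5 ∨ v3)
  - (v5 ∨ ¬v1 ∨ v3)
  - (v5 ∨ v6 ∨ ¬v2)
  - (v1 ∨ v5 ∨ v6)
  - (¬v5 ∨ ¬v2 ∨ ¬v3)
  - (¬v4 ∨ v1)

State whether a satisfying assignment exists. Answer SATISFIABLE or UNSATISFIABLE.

v5 = True:
  propagation gives v3=True, v2=True; an empty clause results — contradiction.
v5 = False:
  propagation gives v2=True, v6=True, v1=False, v3=True; an empty clause results — contradiction.
Every branch closes, so no satisfying assignment exists.

UNSATISFIABLE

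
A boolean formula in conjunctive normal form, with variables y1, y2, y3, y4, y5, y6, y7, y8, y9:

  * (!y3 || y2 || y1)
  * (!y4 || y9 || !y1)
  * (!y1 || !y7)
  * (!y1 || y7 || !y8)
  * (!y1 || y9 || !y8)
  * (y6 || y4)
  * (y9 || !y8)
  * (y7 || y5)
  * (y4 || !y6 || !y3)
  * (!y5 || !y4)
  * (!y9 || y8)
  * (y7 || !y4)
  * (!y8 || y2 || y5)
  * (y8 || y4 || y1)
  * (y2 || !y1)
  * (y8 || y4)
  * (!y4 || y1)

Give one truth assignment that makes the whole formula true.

y2 occurs only positively in the remaining clauses — set y2 = True.
Pure literal: y3 appears only negated; assign y3 = False.
Branch on y1: take y1 = False.
  then y4 is forced to False.
  then y6 is forced to True.
  then y8 is forced to True.
  then y9 is forced to True.
Try y5 = True.
y7 is now unconstrained; take y7 = True.

y1=False  y2=True  y3=False  y4=False  y5=True  y6=True  y7=True  y8=True  y9=True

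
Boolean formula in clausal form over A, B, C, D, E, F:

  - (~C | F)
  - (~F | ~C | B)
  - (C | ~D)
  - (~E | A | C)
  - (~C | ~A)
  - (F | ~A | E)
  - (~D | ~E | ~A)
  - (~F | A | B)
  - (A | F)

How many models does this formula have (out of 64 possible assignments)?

11

Split on A, then C.
  A=1, C=1: a clause becomes empty — 0.
  A=1, C=0: B free; 3 ways for (D,E,F) × 2^1 = 6.
  A=0, C=1: remaining (B,D,E,F) ∈ {(1,0,0,1); (1,0,1,1); (1,1,0,1); (1,1,1,1)} — 4.
  A=0, C=0: remaining (B,D,E,F) ∈ {(1,0,0,1)} — 1.
Total: 0 + 6 + 4 + 1 = 11.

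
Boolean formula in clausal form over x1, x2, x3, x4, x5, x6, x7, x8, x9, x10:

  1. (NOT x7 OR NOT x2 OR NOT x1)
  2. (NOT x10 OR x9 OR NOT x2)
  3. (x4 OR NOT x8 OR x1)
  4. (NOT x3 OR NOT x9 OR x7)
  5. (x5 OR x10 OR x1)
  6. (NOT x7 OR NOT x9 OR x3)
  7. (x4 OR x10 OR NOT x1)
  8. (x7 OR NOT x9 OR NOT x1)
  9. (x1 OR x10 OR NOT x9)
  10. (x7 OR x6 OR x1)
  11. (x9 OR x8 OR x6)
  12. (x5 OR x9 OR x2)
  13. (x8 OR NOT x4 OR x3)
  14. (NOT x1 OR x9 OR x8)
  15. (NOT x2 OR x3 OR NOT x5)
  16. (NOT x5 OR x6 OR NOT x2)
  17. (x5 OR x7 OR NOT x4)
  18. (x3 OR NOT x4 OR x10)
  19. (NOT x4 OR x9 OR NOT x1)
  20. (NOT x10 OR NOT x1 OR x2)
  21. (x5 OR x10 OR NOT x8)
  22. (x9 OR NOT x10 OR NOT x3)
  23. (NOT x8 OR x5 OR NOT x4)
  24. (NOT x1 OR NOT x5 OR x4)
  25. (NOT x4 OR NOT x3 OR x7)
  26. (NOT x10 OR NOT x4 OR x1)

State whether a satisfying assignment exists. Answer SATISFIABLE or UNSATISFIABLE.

SATISFIABLE

Branch on x1: take x1 = False.
Branch on x2: take x2 = True.
The remaining clauses are satisfied by x3 = True, x4 = False, x5 = False, x6 = False, x7 = True, x8 = False, x9 = True, x10 = True.
Every clause has at least one true literal under this assignment.
So x1 = F, x2 = T, x3 = T, x4 = F, x5 = F, x6 = F, x7 = T, x8 = F, x9 = T, x10 = T is a satisfying assignment.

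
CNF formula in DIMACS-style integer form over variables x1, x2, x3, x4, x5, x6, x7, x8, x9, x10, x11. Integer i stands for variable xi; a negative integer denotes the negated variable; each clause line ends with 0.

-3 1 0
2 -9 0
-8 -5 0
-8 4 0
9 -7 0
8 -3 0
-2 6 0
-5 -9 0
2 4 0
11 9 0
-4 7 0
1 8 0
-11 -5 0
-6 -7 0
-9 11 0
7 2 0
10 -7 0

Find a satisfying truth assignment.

Pure literal: x1 appears only positively; assign x1 = True.
x3 occurs only negated in the remaining clauses — set x3 = False.
Branch on x2: take x2 = True.
  then x6 is forced to True.
  then x7 is forced to False.
  then x4 is forced to False.
  then x8 is forced to False.
Branch on x5: take x5 = False.
For the remaining variables, x9 = False, x10 = False, x11 = True works.

x1=T, x2=T, x3=F, x4=F, x5=F, x6=T, x7=F, x8=F, x9=F, x10=F, x11=T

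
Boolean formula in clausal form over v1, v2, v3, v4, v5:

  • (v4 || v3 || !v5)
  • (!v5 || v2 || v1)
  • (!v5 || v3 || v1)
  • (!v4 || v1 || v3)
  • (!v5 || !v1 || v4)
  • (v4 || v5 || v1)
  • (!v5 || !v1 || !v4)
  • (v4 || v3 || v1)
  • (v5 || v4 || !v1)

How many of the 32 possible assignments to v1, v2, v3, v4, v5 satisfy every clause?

8

Case analysis on v1 and v4:
  v1=1, v4=1: remaining (v2,v3,v5) ∈ {(0,0,0); (0,1,0); (1,0,0); (1,1,0)} — 4.
  v1=1, v4=0: a clause becomes empty — 0.
  v1=0, v4=1: remaining (v2,v3,v5) ∈ {(0,1,0); (1,1,0); (1,1,1)} — 3.
  v1=0, v4=0: remaining (v2,v3,v5) ∈ {(1,1,1)} — 1.
Total: 4 + 0 + 3 + 1 = 8.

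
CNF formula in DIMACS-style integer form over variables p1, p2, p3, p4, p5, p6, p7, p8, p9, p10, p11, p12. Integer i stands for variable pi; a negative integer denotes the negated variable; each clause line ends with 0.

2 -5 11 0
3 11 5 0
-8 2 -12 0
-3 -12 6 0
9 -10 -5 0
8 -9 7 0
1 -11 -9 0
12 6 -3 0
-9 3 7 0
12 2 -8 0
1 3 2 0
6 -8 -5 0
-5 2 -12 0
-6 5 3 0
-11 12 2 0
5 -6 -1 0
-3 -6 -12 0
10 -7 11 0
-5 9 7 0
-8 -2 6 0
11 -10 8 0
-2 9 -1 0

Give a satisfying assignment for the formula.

p1=0, p2=1, p3=1, p4=0, p5=0, p6=1, p7=0, p8=1, p9=1, p10=0, p11=0, p12=0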